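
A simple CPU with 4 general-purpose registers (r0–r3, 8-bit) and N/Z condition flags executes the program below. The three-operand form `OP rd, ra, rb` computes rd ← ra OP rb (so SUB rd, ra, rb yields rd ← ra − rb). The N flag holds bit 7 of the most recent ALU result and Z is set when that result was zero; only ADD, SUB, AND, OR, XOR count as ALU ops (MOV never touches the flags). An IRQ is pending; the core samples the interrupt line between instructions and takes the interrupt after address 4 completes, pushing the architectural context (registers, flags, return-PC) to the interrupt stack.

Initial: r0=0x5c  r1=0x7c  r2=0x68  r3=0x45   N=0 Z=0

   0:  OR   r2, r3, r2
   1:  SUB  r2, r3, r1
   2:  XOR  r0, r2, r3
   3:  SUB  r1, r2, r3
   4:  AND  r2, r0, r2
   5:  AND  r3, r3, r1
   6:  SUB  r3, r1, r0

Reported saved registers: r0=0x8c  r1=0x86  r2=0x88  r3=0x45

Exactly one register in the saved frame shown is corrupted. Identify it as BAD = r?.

after  0: r0=0x5c r1=0x7c r2=0x6d r3=0x45  N=0 Z=0
after  1: r0=0x5c r1=0x7c r2=0xc9 r3=0x45  N=1 Z=0
after  2: r0=0x8c r1=0x7c r2=0xc9 r3=0x45  N=1 Z=0
after  3: r0=0x8c r1=0x84 r2=0xc9 r3=0x45  N=1 Z=0
after  4: r0=0x8c r1=0x84 r2=0x88 r3=0x45  N=1 Z=0
-- IRQ taken; context saved, return-PC = 5 --
mismatch: r1: reported 0x86 vs actual 0x84

BAD = r1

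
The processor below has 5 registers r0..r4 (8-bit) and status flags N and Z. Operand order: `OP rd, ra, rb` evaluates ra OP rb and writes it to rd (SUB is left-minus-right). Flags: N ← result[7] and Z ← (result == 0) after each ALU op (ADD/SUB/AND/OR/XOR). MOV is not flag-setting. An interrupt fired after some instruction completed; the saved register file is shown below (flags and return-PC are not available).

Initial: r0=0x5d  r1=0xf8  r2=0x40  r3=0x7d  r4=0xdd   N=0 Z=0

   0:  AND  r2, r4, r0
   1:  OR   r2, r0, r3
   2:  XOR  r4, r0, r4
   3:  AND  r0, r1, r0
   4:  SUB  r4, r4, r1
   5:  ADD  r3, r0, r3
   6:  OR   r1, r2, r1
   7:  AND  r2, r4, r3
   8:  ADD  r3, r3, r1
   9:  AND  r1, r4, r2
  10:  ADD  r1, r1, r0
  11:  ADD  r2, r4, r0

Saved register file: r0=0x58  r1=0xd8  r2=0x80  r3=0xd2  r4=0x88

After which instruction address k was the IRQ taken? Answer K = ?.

after  0: r0=0x5d r1=0xf8 r2=0x5d r3=0x7d r4=0xdd  N=0 Z=0
after  1: r0=0x5d r1=0xf8 r2=0x7d r3=0x7d r4=0xdd  N=0 Z=0
after  2: r0=0x5d r1=0xf8 r2=0x7d r3=0x7d r4=0x80  N=1 Z=0
after  3: r0=0x58 r1=0xf8 r2=0x7d r3=0x7d r4=0x80  N=0 Z=0
after  4: r0=0x58 r1=0xf8 r2=0x7d r3=0x7d r4=0x88  N=1 Z=0
after  5: r0=0x58 r1=0xf8 r2=0x7d r3=0xd5 r4=0x88  N=1 Z=0
after  6: r0=0x58 r1=0xfd r2=0x7d r3=0xd5 r4=0x88  N=1 Z=0
after  7: r0=0x58 r1=0xfd r2=0x80 r3=0xd5 r4=0x88  N=1 Z=0
after  8: r0=0x58 r1=0xfd r2=0x80 r3=0xd2 r4=0x88  N=1 Z=0
after  9: r0=0x58 r1=0x80 r2=0x80 r3=0xd2 r4=0x88  N=1 Z=0
after 10: r0=0x58 r1=0xd8 r2=0x80 r3=0xd2 r4=0x88  N=1 Z=0
-- IRQ taken; context saved, return-PC = 11 --

K = 10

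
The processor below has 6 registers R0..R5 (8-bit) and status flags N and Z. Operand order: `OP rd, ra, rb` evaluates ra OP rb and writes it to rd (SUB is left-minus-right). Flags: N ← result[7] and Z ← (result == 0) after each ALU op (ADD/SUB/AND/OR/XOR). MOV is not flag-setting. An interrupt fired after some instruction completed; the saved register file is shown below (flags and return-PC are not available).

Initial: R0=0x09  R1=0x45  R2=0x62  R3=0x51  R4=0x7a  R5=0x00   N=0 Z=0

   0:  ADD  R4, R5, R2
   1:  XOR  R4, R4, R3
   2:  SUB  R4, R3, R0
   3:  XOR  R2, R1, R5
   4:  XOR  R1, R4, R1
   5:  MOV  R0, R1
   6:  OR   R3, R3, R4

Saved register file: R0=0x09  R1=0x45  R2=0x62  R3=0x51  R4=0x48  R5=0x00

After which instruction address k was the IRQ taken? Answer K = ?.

after  0: R0=0x09 R1=0x45 R2=0x62 R3=0x51 R4=0x62 R5=0x00  N=0 Z=0
after  1: R0=0x09 R1=0x45 R2=0x62 R3=0x51 R4=0x33 R5=0x00  N=0 Z=0
after  2: R0=0x09 R1=0x45 R2=0x62 R3=0x51 R4=0x48 R5=0x00  N=0 Z=0
-- IRQ taken; context saved, return-PC = 3 --

K = 2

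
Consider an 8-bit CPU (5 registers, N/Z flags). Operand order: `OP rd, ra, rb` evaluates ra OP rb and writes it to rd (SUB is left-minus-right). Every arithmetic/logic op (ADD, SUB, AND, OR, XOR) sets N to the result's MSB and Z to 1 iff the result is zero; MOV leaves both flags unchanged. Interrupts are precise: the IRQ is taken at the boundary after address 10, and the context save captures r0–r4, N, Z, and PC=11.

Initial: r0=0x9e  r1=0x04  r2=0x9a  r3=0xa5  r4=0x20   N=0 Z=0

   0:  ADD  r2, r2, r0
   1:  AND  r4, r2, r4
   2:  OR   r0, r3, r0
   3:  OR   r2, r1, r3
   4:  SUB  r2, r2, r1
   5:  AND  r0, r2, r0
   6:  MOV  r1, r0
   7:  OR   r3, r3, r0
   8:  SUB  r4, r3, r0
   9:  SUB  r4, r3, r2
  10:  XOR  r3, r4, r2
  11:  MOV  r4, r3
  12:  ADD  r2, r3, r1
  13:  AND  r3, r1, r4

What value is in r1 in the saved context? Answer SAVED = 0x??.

after  0: r0=0x9e r1=0x04 r2=0x38 r3=0xa5 r4=0x20  N=0 Z=0
after  1: r0=0x9e r1=0x04 r2=0x38 r3=0xa5 r4=0x20  N=0 Z=0
after  2: r0=0xbf r1=0x04 r2=0x38 r3=0xa5 r4=0x20  N=1 Z=0
after  3: r0=0xbf r1=0x04 r2=0xa5 r3=0xa5 r4=0x20  N=1 Z=0
after  4: r0=0xbf r1=0x04 r2=0xa1 r3=0xa5 r4=0x20  N=1 Z=0
after  5: r0=0xa1 r1=0x04 r2=0xa1 r3=0xa5 r4=0x20  N=1 Z=0
after  6: r0=0xa1 r1=0xa1 r2=0xa1 r3=0xa5 r4=0x20  N=1 Z=0
after  7: r0=0xa1 r1=0xa1 r2=0xa1 r3=0xa5 r4=0x20  N=1 Z=0
after  8: r0=0xa1 r1=0xa1 r2=0xa1 r3=0xa5 r4=0x04  N=0 Z=0
after  9: r0=0xa1 r1=0xa1 r2=0xa1 r3=0xa5 r4=0x04  N=0 Z=0
after 10: r0=0xa1 r1=0xa1 r2=0xa1 r3=0xa5 r4=0x04  N=1 Z=0
-- IRQ taken; context saved, return-PC = 11 --

SAVED = 0xa1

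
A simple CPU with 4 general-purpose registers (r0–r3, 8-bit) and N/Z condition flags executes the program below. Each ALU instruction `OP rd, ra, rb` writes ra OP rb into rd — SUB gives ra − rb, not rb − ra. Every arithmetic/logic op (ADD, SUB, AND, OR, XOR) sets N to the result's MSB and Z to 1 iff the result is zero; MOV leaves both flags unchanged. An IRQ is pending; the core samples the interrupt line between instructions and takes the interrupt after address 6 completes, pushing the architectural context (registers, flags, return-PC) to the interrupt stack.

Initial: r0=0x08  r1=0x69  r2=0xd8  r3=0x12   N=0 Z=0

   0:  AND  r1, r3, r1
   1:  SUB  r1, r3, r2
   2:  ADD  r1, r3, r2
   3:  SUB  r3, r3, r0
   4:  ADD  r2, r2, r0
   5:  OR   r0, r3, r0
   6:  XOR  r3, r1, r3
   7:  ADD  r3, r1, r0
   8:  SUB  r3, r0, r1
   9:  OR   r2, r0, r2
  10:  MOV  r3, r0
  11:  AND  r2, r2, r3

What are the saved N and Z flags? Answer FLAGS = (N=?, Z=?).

FLAGS = (N=1, Z=0)

after  0: r0=0x08 r1=0x00 r2=0xd8 r3=0x12  N=0 Z=1
after  1: r0=0x08 r1=0x3a r2=0xd8 r3=0x12  N=0 Z=0
after  2: r0=0x08 r1=0xea r2=0xd8 r3=0x12  N=1 Z=0
after  3: r0=0x08 r1=0xea r2=0xd8 r3=0x0a  N=0 Z=0
after  4: r0=0x08 r1=0xea r2=0xe0 r3=0x0a  N=1 Z=0
after  5: r0=0x0a r1=0xea r2=0xe0 r3=0x0a  N=0 Z=0
after  6: r0=0x0a r1=0xea r2=0xe0 r3=0xe0  N=1 Z=0
-- IRQ taken; context saved, return-PC = 7 --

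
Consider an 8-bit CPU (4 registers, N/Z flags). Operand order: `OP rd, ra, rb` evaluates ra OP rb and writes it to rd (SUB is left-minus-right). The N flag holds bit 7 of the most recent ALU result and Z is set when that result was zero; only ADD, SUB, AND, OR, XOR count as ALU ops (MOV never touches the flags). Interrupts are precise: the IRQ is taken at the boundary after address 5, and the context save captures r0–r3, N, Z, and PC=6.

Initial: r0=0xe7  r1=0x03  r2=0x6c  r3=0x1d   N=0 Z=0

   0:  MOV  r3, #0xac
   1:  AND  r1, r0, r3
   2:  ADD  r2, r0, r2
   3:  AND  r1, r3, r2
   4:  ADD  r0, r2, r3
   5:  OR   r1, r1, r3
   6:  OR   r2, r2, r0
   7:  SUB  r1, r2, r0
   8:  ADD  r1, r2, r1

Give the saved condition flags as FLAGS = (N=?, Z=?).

FLAGS = (N=1, Z=0)

after  0: r0=0xe7 r1=0x03 r2=0x6c r3=0xac  N=0 Z=0
after  1: r0=0xe7 r1=0xa4 r2=0x6c r3=0xac  N=1 Z=0
after  2: r0=0xe7 r1=0xa4 r2=0x53 r3=0xac  N=0 Z=0
after  3: r0=0xe7 r1=0x00 r2=0x53 r3=0xac  N=0 Z=1
after  4: r0=0xff r1=0x00 r2=0x53 r3=0xac  N=1 Z=0
after  5: r0=0xff r1=0xac r2=0x53 r3=0xac  N=1 Z=0
-- IRQ taken; context saved, return-PC = 6 --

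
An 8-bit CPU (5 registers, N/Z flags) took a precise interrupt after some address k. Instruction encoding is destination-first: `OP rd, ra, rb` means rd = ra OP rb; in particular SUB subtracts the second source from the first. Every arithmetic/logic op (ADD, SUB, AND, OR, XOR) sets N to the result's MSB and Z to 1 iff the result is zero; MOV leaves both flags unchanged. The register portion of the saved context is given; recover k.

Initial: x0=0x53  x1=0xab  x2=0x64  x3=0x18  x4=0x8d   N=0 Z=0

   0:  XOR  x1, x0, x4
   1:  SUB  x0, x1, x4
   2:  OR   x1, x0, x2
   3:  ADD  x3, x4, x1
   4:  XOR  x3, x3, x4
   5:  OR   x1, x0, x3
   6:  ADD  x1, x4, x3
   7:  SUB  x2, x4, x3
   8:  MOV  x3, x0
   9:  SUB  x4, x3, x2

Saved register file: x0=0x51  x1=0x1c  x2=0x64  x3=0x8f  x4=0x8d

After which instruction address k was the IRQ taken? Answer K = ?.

after  0: x0=0x53 x1=0xde x2=0x64 x3=0x18 x4=0x8d  N=1 Z=0
after  1: x0=0x51 x1=0xde x2=0x64 x3=0x18 x4=0x8d  N=0 Z=0
after  2: x0=0x51 x1=0x75 x2=0x64 x3=0x18 x4=0x8d  N=0 Z=0
after  3: x0=0x51 x1=0x75 x2=0x64 x3=0x02 x4=0x8d  N=0 Z=0
after  4: x0=0x51 x1=0x75 x2=0x64 x3=0x8f x4=0x8d  N=1 Z=0
after  5: x0=0x51 x1=0xdf x2=0x64 x3=0x8f x4=0x8d  N=1 Z=0
after  6: x0=0x51 x1=0x1c x2=0x64 x3=0x8f x4=0x8d  N=0 Z=0
-- IRQ taken; context saved, return-PC = 7 --

K = 6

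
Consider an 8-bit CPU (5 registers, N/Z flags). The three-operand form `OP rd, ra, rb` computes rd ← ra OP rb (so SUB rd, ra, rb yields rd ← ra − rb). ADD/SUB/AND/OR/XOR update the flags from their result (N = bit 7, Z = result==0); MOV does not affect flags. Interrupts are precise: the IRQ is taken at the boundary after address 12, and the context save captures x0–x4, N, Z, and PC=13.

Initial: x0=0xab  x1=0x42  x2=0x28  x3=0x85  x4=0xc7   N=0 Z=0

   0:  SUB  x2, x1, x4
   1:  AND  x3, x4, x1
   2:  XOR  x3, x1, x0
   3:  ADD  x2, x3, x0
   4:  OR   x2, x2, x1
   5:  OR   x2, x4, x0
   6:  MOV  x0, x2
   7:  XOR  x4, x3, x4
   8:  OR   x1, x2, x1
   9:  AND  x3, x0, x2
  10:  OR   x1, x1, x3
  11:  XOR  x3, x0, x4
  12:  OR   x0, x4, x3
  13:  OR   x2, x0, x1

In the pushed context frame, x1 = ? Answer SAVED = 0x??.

after  0: x0=0xab x1=0x42 x2=0x7b x3=0x85 x4=0xc7  N=0 Z=0
after  1: x0=0xab x1=0x42 x2=0x7b x3=0x42 x4=0xc7  N=0 Z=0
after  2: x0=0xab x1=0x42 x2=0x7b x3=0xe9 x4=0xc7  N=1 Z=0
after  3: x0=0xab x1=0x42 x2=0x94 x3=0xe9 x4=0xc7  N=1 Z=0
after  4: x0=0xab x1=0x42 x2=0xd6 x3=0xe9 x4=0xc7  N=1 Z=0
after  5: x0=0xab x1=0x42 x2=0xef x3=0xe9 x4=0xc7  N=1 Z=0
after  6: x0=0xef x1=0x42 x2=0xef x3=0xe9 x4=0xc7  N=1 Z=0
after  7: x0=0xef x1=0x42 x2=0xef x3=0xe9 x4=0x2e  N=0 Z=0
after  8: x0=0xef x1=0xef x2=0xef x3=0xe9 x4=0x2e  N=1 Z=0
after  9: x0=0xef x1=0xef x2=0xef x3=0xef x4=0x2e  N=1 Z=0
after 10: x0=0xef x1=0xef x2=0xef x3=0xef x4=0x2e  N=1 Z=0
after 11: x0=0xef x1=0xef x2=0xef x3=0xc1 x4=0x2e  N=1 Z=0
after 12: x0=0xef x1=0xef x2=0xef x3=0xc1 x4=0x2e  N=1 Z=0
-- IRQ taken; context saved, return-PC = 13 --

SAVED = 0xef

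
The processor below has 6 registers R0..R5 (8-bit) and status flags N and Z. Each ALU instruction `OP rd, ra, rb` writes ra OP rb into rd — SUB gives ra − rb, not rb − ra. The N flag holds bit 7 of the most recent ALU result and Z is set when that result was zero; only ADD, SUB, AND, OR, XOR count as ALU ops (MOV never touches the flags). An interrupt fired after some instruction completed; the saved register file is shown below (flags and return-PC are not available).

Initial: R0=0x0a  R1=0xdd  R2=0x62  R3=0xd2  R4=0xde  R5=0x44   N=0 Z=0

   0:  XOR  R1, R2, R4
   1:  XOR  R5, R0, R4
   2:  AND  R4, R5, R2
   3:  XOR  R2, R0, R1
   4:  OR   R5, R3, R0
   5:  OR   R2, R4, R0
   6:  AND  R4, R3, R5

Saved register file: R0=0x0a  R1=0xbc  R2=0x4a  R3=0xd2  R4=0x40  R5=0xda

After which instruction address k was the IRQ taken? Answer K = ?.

after  0: R0=0x0a R1=0xbc R2=0x62 R3=0xd2 R4=0xde R5=0x44  N=1 Z=0
after  1: R0=0x0a R1=0xbc R2=0x62 R3=0xd2 R4=0xde R5=0xd4  N=1 Z=0
after  2: R0=0x0a R1=0xbc R2=0x62 R3=0xd2 R4=0x40 R5=0xd4  N=0 Z=0
after  3: R0=0x0a R1=0xbc R2=0xb6 R3=0xd2 R4=0x40 R5=0xd4  N=1 Z=0
after  4: R0=0x0a R1=0xbc R2=0xb6 R3=0xd2 R4=0x40 R5=0xda  N=1 Z=0
after  5: R0=0x0a R1=0xbc R2=0x4a R3=0xd2 R4=0x40 R5=0xda  N=0 Z=0
-- IRQ taken; context saved, return-PC = 6 --

K = 5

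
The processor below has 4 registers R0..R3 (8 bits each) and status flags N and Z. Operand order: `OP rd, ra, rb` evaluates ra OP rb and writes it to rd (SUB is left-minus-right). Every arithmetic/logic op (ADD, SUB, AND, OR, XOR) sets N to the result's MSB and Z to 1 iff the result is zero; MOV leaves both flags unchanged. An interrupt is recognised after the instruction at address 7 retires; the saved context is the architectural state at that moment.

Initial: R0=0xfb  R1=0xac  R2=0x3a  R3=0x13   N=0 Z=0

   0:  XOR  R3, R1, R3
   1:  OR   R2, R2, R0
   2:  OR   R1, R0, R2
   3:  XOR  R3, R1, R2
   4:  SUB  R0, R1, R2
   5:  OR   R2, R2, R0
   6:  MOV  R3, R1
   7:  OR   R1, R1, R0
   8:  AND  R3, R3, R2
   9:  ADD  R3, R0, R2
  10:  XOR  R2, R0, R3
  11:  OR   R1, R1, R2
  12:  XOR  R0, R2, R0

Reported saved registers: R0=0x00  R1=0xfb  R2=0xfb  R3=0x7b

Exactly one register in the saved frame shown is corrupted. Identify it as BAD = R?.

BAD = R3

after  0: R0=0xfb R1=0xac R2=0x3a R3=0xbf  N=1 Z=0
after  1: R0=0xfb R1=0xac R2=0xfb R3=0xbf  N=1 Z=0
after  2: R0=0xfb R1=0xfb R2=0xfb R3=0xbf  N=1 Z=0
after  3: R0=0xfb R1=0xfb R2=0xfb R3=0x00  N=0 Z=1
after  4: R0=0x00 R1=0xfb R2=0xfb R3=0x00  N=0 Z=1
after  5: R0=0x00 R1=0xfb R2=0xfb R3=0x00  N=1 Z=0
after  6: R0=0x00 R1=0xfb R2=0xfb R3=0xfb  N=1 Z=0
after  7: R0=0x00 R1=0xfb R2=0xfb R3=0xfb  N=1 Z=0
-- IRQ taken; context saved, return-PC = 8 --
mismatch: R3: reported 0x7b vs actual 0xfb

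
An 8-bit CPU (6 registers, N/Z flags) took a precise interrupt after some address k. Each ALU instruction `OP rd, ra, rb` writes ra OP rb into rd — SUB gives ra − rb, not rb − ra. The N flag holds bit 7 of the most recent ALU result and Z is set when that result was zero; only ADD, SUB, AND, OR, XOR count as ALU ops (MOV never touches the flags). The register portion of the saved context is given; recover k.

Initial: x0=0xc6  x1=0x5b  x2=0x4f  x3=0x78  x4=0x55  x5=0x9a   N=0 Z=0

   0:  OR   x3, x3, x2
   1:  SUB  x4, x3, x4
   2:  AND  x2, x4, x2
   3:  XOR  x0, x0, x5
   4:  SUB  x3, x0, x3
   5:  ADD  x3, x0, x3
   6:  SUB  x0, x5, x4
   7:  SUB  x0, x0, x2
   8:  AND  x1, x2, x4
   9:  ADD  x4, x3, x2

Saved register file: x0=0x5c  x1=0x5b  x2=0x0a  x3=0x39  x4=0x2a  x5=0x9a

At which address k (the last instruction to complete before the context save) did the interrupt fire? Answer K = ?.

K = 5

after  0: x0=0xc6 x1=0x5b x2=0x4f x3=0x7f x4=0x55 x5=0x9a  N=0 Z=0
after  1: x0=0xc6 x1=0x5b x2=0x4f x3=0x7f x4=0x2a x5=0x9a  N=0 Z=0
after  2: x0=0xc6 x1=0x5b x2=0x0a x3=0x7f x4=0x2a x5=0x9a  N=0 Z=0
after  3: x0=0x5c x1=0x5b x2=0x0a x3=0x7f x4=0x2a x5=0x9a  N=0 Z=0
after  4: x0=0x5c x1=0x5b x2=0x0a x3=0xdd x4=0x2a x5=0x9a  N=1 Z=0
after  5: x0=0x5c x1=0x5b x2=0x0a x3=0x39 x4=0x2a x5=0x9a  N=0 Z=0
-- IRQ taken; context saved, return-PC = 6 --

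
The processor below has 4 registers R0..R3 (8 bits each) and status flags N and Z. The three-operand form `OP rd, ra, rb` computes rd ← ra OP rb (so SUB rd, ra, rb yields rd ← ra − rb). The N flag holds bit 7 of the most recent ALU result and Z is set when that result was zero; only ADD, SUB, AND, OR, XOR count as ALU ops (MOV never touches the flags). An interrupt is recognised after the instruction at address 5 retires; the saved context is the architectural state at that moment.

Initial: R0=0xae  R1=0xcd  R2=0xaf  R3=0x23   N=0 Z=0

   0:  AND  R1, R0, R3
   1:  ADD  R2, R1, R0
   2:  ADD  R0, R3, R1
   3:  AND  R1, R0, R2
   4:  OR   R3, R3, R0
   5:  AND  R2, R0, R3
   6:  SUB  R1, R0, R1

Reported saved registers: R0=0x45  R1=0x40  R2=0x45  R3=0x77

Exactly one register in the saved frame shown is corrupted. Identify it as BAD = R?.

BAD = R3

after  0: R0=0xae R1=0x22 R2=0xaf R3=0x23  N=0 Z=0
after  1: R0=0xae R1=0x22 R2=0xd0 R3=0x23  N=1 Z=0
after  2: R0=0x45 R1=0x22 R2=0xd0 R3=0x23  N=0 Z=0
after  3: R0=0x45 R1=0x40 R2=0xd0 R3=0x23  N=0 Z=0
after  4: R0=0x45 R1=0x40 R2=0xd0 R3=0x67  N=0 Z=0
after  5: R0=0x45 R1=0x40 R2=0x45 R3=0x67  N=0 Z=0
-- IRQ taken; context saved, return-PC = 6 --
mismatch: R3: reported 0x77 vs actual 0x67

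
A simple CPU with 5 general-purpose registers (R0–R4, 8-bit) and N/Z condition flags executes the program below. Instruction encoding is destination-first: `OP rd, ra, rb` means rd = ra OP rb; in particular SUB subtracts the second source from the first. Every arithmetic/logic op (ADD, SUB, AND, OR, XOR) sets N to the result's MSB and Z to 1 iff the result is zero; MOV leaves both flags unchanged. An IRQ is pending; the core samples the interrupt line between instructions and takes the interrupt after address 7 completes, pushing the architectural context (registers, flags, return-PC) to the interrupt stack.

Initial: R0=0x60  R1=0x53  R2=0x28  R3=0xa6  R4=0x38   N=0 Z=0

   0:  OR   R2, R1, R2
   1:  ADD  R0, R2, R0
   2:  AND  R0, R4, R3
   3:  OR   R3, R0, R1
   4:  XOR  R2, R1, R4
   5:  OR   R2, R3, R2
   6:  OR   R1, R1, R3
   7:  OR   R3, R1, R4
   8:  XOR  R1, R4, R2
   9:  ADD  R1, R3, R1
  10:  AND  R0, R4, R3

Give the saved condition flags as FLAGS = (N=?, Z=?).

after  0: R0=0x60 R1=0x53 R2=0x7b R3=0xa6 R4=0x38  N=0 Z=0
after  1: R0=0xdb R1=0x53 R2=0x7b R3=0xa6 R4=0x38  N=1 Z=0
after  2: R0=0x20 R1=0x53 R2=0x7b R3=0xa6 R4=0x38  N=0 Z=0
after  3: R0=0x20 R1=0x53 R2=0x7b R3=0x73 R4=0x38  N=0 Z=0
after  4: R0=0x20 R1=0x53 R2=0x6b R3=0x73 R4=0x38  N=0 Z=0
after  5: R0=0x20 R1=0x53 R2=0x7b R3=0x73 R4=0x38  N=0 Z=0
after  6: R0=0x20 R1=0x73 R2=0x7b R3=0x73 R4=0x38  N=0 Z=0
after  7: R0=0x20 R1=0x73 R2=0x7b R3=0x7b R4=0x38  N=0 Z=0
-- IRQ taken; context saved, return-PC = 8 --

FLAGS = (N=0, Z=0)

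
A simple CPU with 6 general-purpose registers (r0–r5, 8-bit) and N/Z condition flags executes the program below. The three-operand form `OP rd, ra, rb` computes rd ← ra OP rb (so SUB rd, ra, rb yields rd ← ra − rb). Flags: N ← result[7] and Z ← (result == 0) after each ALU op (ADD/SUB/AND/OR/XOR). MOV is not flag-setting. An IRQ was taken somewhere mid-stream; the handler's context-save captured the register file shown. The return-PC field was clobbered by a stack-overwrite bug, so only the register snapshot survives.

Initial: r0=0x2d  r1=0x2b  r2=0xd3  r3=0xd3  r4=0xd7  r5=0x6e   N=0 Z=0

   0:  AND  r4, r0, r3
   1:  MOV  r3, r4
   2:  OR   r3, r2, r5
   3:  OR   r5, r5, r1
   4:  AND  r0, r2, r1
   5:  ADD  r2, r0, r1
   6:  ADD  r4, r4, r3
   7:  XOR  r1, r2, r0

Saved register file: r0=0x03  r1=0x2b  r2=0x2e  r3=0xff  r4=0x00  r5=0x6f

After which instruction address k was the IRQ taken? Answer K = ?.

after  0: r0=0x2d r1=0x2b r2=0xd3 r3=0xd3 r4=0x01 r5=0x6e  N=0 Z=0
after  1: r0=0x2d r1=0x2b r2=0xd3 r3=0x01 r4=0x01 r5=0x6e  N=0 Z=0
after  2: r0=0x2d r1=0x2b r2=0xd3 r3=0xff r4=0x01 r5=0x6e  N=1 Z=0
after  3: r0=0x2d r1=0x2b r2=0xd3 r3=0xff r4=0x01 r5=0x6f  N=0 Z=0
after  4: r0=0x03 r1=0x2b r2=0xd3 r3=0xff r4=0x01 r5=0x6f  N=0 Z=0
after  5: r0=0x03 r1=0x2b r2=0x2e r3=0xff r4=0x01 r5=0x6f  N=0 Z=0
after  6: r0=0x03 r1=0x2b r2=0x2e r3=0xff r4=0x00 r5=0x6f  N=0 Z=1
-- IRQ taken; context saved, return-PC = 7 --

K = 6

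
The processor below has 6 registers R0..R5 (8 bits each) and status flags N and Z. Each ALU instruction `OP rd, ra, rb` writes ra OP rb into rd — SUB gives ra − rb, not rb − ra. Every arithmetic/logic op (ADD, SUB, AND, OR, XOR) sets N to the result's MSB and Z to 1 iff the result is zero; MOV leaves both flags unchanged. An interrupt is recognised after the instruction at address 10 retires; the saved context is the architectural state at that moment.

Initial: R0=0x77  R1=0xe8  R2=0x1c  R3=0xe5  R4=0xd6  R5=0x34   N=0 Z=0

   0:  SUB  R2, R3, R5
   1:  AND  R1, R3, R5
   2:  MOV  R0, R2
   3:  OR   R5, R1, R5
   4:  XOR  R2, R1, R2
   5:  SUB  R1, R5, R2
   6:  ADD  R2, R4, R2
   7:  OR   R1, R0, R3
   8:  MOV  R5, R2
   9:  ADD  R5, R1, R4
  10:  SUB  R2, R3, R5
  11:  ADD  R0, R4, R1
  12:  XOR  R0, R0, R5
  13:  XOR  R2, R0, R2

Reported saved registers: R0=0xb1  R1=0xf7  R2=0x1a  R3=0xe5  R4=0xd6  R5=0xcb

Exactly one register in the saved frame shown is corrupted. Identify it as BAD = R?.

after  0: R0=0x77 R1=0xe8 R2=0xb1 R3=0xe5 R4=0xd6 R5=0x34  N=1 Z=0
after  1: R0=0x77 R1=0x24 R2=0xb1 R3=0xe5 R4=0xd6 R5=0x34  N=0 Z=0
after  2: R0=0xb1 R1=0x24 R2=0xb1 R3=0xe5 R4=0xd6 R5=0x34  N=0 Z=0
after  3: R0=0xb1 R1=0x24 R2=0xb1 R3=0xe5 R4=0xd6 R5=0x34  N=0 Z=0
after  4: R0=0xb1 R1=0x24 R2=0x95 R3=0xe5 R4=0xd6 R5=0x34  N=1 Z=0
after  5: R0=0xb1 R1=0x9f R2=0x95 R3=0xe5 R4=0xd6 R5=0x34  N=1 Z=0
after  6: R0=0xb1 R1=0x9f R2=0x6b R3=0xe5 R4=0xd6 R5=0x34  N=0 Z=0
after  7: R0=0xb1 R1=0xf5 R2=0x6b R3=0xe5 R4=0xd6 R5=0x34  N=1 Z=0
after  8: R0=0xb1 R1=0xf5 R2=0x6b R3=0xe5 R4=0xd6 R5=0x6b  N=1 Z=0
after  9: R0=0xb1 R1=0xf5 R2=0x6b R3=0xe5 R4=0xd6 R5=0xcb  N=1 Z=0
after 10: R0=0xb1 R1=0xf5 R2=0x1a R3=0xe5 R4=0xd6 R5=0xcb  N=0 Z=0
-- IRQ taken; context saved, return-PC = 11 --
mismatch: R1: reported 0xf7 vs actual 0xf5

BAD = R1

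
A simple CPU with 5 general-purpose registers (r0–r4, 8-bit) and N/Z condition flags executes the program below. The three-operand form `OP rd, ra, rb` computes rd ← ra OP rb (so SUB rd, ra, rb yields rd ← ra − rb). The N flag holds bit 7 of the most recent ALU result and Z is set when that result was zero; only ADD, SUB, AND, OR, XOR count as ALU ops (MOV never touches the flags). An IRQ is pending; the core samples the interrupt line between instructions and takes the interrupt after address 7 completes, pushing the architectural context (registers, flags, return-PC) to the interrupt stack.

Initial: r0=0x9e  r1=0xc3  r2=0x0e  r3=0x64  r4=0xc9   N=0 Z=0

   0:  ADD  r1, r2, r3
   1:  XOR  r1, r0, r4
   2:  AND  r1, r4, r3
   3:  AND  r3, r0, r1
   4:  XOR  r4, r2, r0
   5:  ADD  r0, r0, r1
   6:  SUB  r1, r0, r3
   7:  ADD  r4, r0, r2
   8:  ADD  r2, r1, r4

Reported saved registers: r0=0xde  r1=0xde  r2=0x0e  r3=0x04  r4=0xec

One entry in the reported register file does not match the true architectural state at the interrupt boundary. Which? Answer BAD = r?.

after  0: r0=0x9e r1=0x72 r2=0x0e r3=0x64 r4=0xc9  N=0 Z=0
after  1: r0=0x9e r1=0x57 r2=0x0e r3=0x64 r4=0xc9  N=0 Z=0
after  2: r0=0x9e r1=0x40 r2=0x0e r3=0x64 r4=0xc9  N=0 Z=0
after  3: r0=0x9e r1=0x40 r2=0x0e r3=0x00 r4=0xc9  N=0 Z=1
after  4: r0=0x9e r1=0x40 r2=0x0e r3=0x00 r4=0x90  N=1 Z=0
after  5: r0=0xde r1=0x40 r2=0x0e r3=0x00 r4=0x90  N=1 Z=0
after  6: r0=0xde r1=0xde r2=0x0e r3=0x00 r4=0x90  N=1 Z=0
after  7: r0=0xde r1=0xde r2=0x0e r3=0x00 r4=0xec  N=1 Z=0
-- IRQ taken; context saved, return-PC = 8 --
mismatch: r3: reported 0x04 vs actual 0x00

BAD = r3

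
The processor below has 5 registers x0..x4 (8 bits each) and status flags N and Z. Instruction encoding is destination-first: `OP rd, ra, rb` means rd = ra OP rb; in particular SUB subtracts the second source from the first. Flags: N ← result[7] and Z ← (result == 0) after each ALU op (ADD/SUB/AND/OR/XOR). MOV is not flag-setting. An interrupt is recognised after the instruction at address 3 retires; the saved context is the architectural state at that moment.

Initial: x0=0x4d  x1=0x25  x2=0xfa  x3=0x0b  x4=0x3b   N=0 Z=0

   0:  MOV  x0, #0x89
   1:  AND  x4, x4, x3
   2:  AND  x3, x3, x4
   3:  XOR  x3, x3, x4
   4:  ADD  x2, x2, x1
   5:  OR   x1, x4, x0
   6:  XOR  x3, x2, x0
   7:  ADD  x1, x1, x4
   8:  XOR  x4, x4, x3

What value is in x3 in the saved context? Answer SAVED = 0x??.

SAVED = 0x00

after  0: x0=0x89 x1=0x25 x2=0xfa x3=0x0b x4=0x3b  N=0 Z=0
after  1: x0=0x89 x1=0x25 x2=0xfa x3=0x0b x4=0x0b  N=0 Z=0
after  2: x0=0x89 x1=0x25 x2=0xfa x3=0x0b x4=0x0b  N=0 Z=0
after  3: x0=0x89 x1=0x25 x2=0xfa x3=0x00 x4=0x0b  N=0 Z=1
-- IRQ taken; context saved, return-PC = 4 --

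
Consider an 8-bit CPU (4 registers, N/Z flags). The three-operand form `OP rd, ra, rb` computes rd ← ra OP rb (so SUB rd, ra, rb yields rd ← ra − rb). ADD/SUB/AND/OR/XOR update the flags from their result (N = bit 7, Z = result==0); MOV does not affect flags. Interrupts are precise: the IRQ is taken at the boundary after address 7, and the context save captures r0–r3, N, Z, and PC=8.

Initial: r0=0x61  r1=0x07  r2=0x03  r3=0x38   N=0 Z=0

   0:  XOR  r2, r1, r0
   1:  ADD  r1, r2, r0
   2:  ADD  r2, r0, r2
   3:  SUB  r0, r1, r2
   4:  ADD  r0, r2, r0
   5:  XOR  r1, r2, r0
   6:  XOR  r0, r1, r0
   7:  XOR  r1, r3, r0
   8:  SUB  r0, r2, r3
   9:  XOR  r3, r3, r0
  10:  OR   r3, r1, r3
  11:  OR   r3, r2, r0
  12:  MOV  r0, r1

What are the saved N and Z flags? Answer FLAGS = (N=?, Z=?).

after  0: r0=0x61 r1=0x07 r2=0x66 r3=0x38  N=0 Z=0
after  1: r0=0x61 r1=0xc7 r2=0x66 r3=0x38  N=1 Z=0
after  2: r0=0x61 r1=0xc7 r2=0xc7 r3=0x38  N=1 Z=0
after  3: r0=0x00 r1=0xc7 r2=0xc7 r3=0x38  N=0 Z=1
after  4: r0=0xc7 r1=0xc7 r2=0xc7 r3=0x38  N=1 Z=0
after  5: r0=0xc7 r1=0x00 r2=0xc7 r3=0x38  N=0 Z=1
after  6: r0=0xc7 r1=0x00 r2=0xc7 r3=0x38  N=1 Z=0
after  7: r0=0xc7 r1=0xff r2=0xc7 r3=0x38  N=1 Z=0
-- IRQ taken; context saved, return-PC = 8 --

FLAGS = (N=1, Z=0)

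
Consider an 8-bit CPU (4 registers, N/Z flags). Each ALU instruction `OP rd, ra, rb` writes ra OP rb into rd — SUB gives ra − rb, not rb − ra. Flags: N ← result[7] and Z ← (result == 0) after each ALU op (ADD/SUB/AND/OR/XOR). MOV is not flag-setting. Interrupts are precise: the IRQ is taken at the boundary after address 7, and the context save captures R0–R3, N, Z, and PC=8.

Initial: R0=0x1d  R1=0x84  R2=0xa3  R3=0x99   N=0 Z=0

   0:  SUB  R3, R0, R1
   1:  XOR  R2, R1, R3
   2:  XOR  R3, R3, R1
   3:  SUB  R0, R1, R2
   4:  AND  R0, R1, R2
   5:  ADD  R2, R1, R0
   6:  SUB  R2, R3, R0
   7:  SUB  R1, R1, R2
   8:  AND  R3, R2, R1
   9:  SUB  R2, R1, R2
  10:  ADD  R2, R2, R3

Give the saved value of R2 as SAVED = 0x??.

SAVED = 0x19

after  0: R0=0x1d R1=0x84 R2=0xa3 R3=0x99  N=1 Z=0
after  1: R0=0x1d R1=0x84 R2=0x1d R3=0x99  N=0 Z=0
after  2: R0=0x1d R1=0x84 R2=0x1d R3=0x1d  N=0 Z=0
after  3: R0=0x67 R1=0x84 R2=0x1d R3=0x1d  N=0 Z=0
after  4: R0=0x04 R1=0x84 R2=0x1d R3=0x1d  N=0 Z=0
after  5: R0=0x04 R1=0x84 R2=0x88 R3=0x1d  N=1 Z=0
after  6: R0=0x04 R1=0x84 R2=0x19 R3=0x1d  N=0 Z=0
after  7: R0=0x04 R1=0x6b R2=0x19 R3=0x1d  N=0 Z=0
-- IRQ taken; context saved, return-PC = 8 --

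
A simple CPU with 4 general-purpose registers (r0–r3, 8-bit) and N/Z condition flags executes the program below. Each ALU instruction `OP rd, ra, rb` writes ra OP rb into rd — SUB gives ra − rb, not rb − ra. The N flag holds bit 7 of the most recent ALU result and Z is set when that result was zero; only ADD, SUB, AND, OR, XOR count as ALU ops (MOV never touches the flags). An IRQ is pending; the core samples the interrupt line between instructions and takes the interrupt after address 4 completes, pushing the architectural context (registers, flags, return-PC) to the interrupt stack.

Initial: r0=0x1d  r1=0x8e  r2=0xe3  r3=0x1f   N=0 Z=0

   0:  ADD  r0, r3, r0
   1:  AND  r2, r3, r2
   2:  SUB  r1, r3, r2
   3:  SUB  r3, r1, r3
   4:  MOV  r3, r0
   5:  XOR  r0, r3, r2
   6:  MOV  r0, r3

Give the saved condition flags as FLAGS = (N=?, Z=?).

FLAGS = (N=1, Z=0)

after  0: r0=0x3c r1=0x8e r2=0xe3 r3=0x1f  N=0 Z=0
after  1: r0=0x3c r1=0x8e r2=0x03 r3=0x1f  N=0 Z=0
after  2: r0=0x3c r1=0x1c r2=0x03 r3=0x1f  N=0 Z=0
after  3: r0=0x3c r1=0x1c r2=0x03 r3=0xfd  N=1 Z=0
after  4: r0=0x3c r1=0x1c r2=0x03 r3=0x3c  N=1 Z=0
-- IRQ taken; context saved, return-PC = 5 --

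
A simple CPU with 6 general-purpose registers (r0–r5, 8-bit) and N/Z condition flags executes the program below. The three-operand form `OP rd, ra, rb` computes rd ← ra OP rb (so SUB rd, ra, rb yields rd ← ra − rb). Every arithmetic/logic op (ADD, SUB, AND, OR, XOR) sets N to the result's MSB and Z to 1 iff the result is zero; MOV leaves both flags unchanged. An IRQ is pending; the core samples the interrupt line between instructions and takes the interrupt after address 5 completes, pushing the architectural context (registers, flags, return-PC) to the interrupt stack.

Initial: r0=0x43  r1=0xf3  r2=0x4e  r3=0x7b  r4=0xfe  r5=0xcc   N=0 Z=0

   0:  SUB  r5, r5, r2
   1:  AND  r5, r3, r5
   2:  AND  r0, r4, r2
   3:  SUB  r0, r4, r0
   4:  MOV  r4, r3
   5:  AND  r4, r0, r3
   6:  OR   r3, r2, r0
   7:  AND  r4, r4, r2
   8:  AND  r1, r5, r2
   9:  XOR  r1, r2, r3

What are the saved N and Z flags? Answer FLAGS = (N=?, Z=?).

after  0: r0=0x43 r1=0xf3 r2=0x4e r3=0x7b r4=0xfe r5=0x7e  N=0 Z=0
after  1: r0=0x43 r1=0xf3 r2=0x4e r3=0x7b r4=0xfe r5=0x7a  N=0 Z=0
after  2: r0=0x4e r1=0xf3 r2=0x4e r3=0x7b r4=0xfe r5=0x7a  N=0 Z=0
after  3: r0=0xb0 r1=0xf3 r2=0x4e r3=0x7b r4=0xfe r5=0x7a  N=1 Z=0
after  4: r0=0xb0 r1=0xf3 r2=0x4e r3=0x7b r4=0x7b r5=0x7a  N=1 Z=0
after  5: r0=0xb0 r1=0xf3 r2=0x4e r3=0x7b r4=0x30 r5=0x7a  N=0 Z=0
-- IRQ taken; context saved, return-PC = 6 --

FLAGS = (N=0, Z=0)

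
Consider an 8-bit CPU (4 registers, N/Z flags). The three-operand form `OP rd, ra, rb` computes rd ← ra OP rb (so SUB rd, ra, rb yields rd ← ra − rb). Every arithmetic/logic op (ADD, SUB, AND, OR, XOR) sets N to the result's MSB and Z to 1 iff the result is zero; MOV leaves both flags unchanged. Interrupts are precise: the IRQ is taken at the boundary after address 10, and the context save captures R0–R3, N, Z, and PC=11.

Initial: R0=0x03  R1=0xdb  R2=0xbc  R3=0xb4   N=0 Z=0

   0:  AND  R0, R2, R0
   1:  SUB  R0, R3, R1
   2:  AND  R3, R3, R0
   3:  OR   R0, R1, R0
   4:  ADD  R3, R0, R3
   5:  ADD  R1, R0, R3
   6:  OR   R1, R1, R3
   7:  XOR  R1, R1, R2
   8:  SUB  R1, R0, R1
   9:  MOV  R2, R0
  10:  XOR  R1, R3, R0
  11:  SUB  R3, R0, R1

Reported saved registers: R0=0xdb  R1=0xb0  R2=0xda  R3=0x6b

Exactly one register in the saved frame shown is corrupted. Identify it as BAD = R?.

after  0: R0=0x00 R1=0xdb R2=0xbc R3=0xb4  N=0 Z=1
after  1: R0=0xd9 R1=0xdb R2=0xbc R3=0xb4  N=1 Z=0
after  2: R0=0xd9 R1=0xdb R2=0xbc R3=0x90  N=1 Z=0
after  3: R0=0xdb R1=0xdb R2=0xbc R3=0x90  N=1 Z=0
after  4: R0=0xdb R1=0xdb R2=0xbc R3=0x6b  N=0 Z=0
after  5: R0=0xdb R1=0x46 R2=0xbc R3=0x6b  N=0 Z=0
after  6: R0=0xdb R1=0x6f R2=0xbc R3=0x6b  N=0 Z=0
after  7: R0=0xdb R1=0xd3 R2=0xbc R3=0x6b  N=1 Z=0
after  8: R0=0xdb R1=0x08 R2=0xbc R3=0x6b  N=0 Z=0
after  9: R0=0xdb R1=0x08 R2=0xdb R3=0x6b  N=0 Z=0
after 10: R0=0xdb R1=0xb0 R2=0xdb R3=0x6b  N=1 Z=0
-- IRQ taken; context saved, return-PC = 11 --
mismatch: R2: reported 0xda vs actual 0xdb

BAD = R2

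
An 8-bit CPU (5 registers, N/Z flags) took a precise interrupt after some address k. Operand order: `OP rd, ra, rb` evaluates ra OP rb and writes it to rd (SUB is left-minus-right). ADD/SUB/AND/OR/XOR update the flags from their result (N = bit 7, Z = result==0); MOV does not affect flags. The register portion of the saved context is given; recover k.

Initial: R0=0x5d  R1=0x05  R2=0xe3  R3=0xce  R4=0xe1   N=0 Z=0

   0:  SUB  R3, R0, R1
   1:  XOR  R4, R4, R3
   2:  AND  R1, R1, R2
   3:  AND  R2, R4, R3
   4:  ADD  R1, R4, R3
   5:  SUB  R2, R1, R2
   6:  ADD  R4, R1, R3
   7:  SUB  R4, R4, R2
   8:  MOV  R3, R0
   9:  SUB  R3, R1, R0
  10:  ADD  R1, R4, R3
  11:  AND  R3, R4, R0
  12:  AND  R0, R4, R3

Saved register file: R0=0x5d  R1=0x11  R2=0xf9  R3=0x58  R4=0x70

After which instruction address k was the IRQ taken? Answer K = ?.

K = 7

after  0: R0=0x5d R1=0x05 R2=0xe3 R3=0x58 R4=0xe1  N=0 Z=0
after  1: R0=0x5d R1=0x05 R2=0xe3 R3=0x58 R4=0xb9  N=1 Z=0
after  2: R0=0x5d R1=0x01 R2=0xe3 R3=0x58 R4=0xb9  N=0 Z=0
after  3: R0=0x5d R1=0x01 R2=0x18 R3=0x58 R4=0xb9  N=0 Z=0
after  4: R0=0x5d R1=0x11 R2=0x18 R3=0x58 R4=0xb9  N=0 Z=0
after  5: R0=0x5d R1=0x11 R2=0xf9 R3=0x58 R4=0xb9  N=1 Z=0
after  6: R0=0x5d R1=0x11 R2=0xf9 R3=0x58 R4=0x69  N=0 Z=0
after  7: R0=0x5d R1=0x11 R2=0xf9 R3=0x58 R4=0x70  N=0 Z=0
-- IRQ taken; context saved, return-PC = 8 --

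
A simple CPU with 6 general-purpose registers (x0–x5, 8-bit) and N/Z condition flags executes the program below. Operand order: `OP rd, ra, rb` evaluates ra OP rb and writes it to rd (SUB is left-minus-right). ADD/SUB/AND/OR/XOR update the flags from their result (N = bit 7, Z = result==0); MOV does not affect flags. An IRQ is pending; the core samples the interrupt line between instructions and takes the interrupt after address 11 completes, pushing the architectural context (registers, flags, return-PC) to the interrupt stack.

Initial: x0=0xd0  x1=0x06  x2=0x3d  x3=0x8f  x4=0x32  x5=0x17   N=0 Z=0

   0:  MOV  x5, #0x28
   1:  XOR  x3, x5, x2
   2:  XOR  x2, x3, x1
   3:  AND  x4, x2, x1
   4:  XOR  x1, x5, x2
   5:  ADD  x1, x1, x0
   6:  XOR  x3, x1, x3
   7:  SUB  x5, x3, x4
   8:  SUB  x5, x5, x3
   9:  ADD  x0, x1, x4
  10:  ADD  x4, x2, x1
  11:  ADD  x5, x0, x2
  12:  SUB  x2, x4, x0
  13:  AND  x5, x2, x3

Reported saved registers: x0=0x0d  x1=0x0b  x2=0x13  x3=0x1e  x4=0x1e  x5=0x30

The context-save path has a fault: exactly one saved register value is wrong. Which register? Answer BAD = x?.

after  0: x0=0xd0 x1=0x06 x2=0x3d x3=0x8f x4=0x32 x5=0x28  N=0 Z=0
after  1: x0=0xd0 x1=0x06 x2=0x3d x3=0x15 x4=0x32 x5=0x28  N=0 Z=0
after  2: x0=0xd0 x1=0x06 x2=0x13 x3=0x15 x4=0x32 x5=0x28  N=0 Z=0
after  3: x0=0xd0 x1=0x06 x2=0x13 x3=0x15 x4=0x02 x5=0x28  N=0 Z=0
after  4: x0=0xd0 x1=0x3b x2=0x13 x3=0x15 x4=0x02 x5=0x28  N=0 Z=0
after  5: x0=0xd0 x1=0x0b x2=0x13 x3=0x15 x4=0x02 x5=0x28  N=0 Z=0
after  6: x0=0xd0 x1=0x0b x2=0x13 x3=0x1e x4=0x02 x5=0x28  N=0 Z=0
after  7: x0=0xd0 x1=0x0b x2=0x13 x3=0x1e x4=0x02 x5=0x1c  N=0 Z=0
after  8: x0=0xd0 x1=0x0b x2=0x13 x3=0x1e x4=0x02 x5=0xfe  N=1 Z=0
after  9: x0=0x0d x1=0x0b x2=0x13 x3=0x1e x4=0x02 x5=0xfe  N=0 Z=0
after 10: x0=0x0d x1=0x0b x2=0x13 x3=0x1e x4=0x1e x5=0xfe  N=0 Z=0
after 11: x0=0x0d x1=0x0b x2=0x13 x3=0x1e x4=0x1e x5=0x20  N=0 Z=0
-- IRQ taken; context saved, return-PC = 12 --
mismatch: x5: reported 0x30 vs actual 0x20

BAD = x5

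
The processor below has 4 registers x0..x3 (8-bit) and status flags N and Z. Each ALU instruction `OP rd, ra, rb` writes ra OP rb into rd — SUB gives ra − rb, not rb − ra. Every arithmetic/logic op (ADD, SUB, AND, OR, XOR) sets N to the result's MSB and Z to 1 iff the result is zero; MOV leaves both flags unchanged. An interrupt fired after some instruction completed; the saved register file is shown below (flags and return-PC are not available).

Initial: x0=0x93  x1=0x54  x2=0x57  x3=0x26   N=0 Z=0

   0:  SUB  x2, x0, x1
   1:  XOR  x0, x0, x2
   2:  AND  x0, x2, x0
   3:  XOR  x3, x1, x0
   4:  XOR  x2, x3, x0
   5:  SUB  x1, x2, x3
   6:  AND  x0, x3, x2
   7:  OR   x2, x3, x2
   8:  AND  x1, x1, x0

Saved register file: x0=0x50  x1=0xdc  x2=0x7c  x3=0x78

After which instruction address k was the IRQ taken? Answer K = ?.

K = 7

after  0: x0=0x93 x1=0x54 x2=0x3f x3=0x26  N=0 Z=0
after  1: x0=0xac x1=0x54 x2=0x3f x3=0x26  N=1 Z=0
after  2: x0=0x2c x1=0x54 x2=0x3f x3=0x26  N=0 Z=0
after  3: x0=0x2c x1=0x54 x2=0x3f x3=0x78  N=0 Z=0
after  4: x0=0x2c x1=0x54 x2=0x54 x3=0x78  N=0 Z=0
after  5: x0=0x2c x1=0xdc x2=0x54 x3=0x78  N=1 Z=0
after  6: x0=0x50 x1=0xdc x2=0x54 x3=0x78  N=0 Z=0
after  7: x0=0x50 x1=0xdc x2=0x7c x3=0x78  N=0 Z=0
-- IRQ taken; context saved, return-PC = 8 --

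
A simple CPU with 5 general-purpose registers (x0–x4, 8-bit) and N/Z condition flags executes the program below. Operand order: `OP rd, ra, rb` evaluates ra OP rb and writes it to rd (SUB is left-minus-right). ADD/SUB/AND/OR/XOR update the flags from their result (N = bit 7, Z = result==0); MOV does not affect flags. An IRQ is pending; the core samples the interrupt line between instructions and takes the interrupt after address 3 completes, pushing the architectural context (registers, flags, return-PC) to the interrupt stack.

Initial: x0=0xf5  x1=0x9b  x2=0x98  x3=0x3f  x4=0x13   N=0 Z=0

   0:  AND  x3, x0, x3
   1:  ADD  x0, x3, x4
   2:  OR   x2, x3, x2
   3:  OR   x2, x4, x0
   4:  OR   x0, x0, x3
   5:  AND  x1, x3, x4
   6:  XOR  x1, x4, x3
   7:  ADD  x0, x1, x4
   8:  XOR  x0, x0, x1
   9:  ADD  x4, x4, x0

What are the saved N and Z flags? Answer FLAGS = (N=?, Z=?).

FLAGS = (N=0, Z=0)

after  0: x0=0xf5 x1=0x9b x2=0x98 x3=0x35 x4=0x13  N=0 Z=0
after  1: x0=0x48 x1=0x9b x2=0x98 x3=0x35 x4=0x13  N=0 Z=0
after  2: x0=0x48 x1=0x9b x2=0xbd x3=0x35 x4=0x13  N=1 Z=0
after  3: x0=0x48 x1=0x9b x2=0x5b x3=0x35 x4=0x13  N=0 Z=0
-- IRQ taken; context saved, return-PC = 4 --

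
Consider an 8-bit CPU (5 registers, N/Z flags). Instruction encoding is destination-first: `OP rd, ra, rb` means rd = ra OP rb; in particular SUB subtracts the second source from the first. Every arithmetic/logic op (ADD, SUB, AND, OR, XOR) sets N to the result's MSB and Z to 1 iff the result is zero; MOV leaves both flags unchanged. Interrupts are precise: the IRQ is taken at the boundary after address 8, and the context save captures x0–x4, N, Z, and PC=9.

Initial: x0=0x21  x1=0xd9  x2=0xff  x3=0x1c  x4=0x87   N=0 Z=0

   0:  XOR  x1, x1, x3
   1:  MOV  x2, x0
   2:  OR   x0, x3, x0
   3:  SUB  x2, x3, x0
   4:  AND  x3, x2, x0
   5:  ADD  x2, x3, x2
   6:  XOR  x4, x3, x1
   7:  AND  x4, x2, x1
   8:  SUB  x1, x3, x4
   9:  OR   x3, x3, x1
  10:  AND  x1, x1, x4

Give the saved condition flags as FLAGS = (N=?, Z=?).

FLAGS = (N=0, Z=0)

after  0: x0=0x21 x1=0xc5 x2=0xff x3=0x1c x4=0x87  N=1 Z=0
after  1: x0=0x21 x1=0xc5 x2=0x21 x3=0x1c x4=0x87  N=1 Z=0
after  2: x0=0x3d x1=0xc5 x2=0x21 x3=0x1c x4=0x87  N=0 Z=0
after  3: x0=0x3d x1=0xc5 x2=0xdf x3=0x1c x4=0x87  N=1 Z=0
after  4: x0=0x3d x1=0xc5 x2=0xdf x3=0x1d x4=0x87  N=0 Z=0
after  5: x0=0x3d x1=0xc5 x2=0xfc x3=0x1d x4=0x87  N=1 Z=0
after  6: x0=0x3d x1=0xc5 x2=0xfc x3=0x1d x4=0xd8  N=1 Z=0
after  7: x0=0x3d x1=0xc5 x2=0xfc x3=0x1d x4=0xc4  N=1 Z=0
after  8: x0=0x3d x1=0x59 x2=0xfc x3=0x1d x4=0xc4  N=0 Z=0
-- IRQ taken; context saved, return-PC = 9 --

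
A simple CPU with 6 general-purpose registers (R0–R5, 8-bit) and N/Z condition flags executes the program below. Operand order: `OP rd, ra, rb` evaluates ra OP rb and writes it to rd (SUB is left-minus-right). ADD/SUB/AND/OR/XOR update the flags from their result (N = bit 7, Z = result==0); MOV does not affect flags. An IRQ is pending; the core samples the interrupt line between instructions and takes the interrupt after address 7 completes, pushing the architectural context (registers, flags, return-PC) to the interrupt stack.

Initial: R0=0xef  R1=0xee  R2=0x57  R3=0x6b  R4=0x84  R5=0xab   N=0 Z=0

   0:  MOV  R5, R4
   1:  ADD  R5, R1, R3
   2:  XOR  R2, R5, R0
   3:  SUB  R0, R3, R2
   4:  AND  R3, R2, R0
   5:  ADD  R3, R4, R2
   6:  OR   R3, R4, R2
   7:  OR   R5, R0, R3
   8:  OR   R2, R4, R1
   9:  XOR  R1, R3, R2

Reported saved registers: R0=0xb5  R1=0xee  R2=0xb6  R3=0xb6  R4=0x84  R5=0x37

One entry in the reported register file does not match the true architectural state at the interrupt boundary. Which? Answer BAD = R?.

after  0: R0=0xef R1=0xee R2=0x57 R3=0x6b R4=0x84 R5=0x84  N=0 Z=0
after  1: R0=0xef R1=0xee R2=0x57 R3=0x6b R4=0x84 R5=0x59  N=0 Z=0
after  2: R0=0xef R1=0xee R2=0xb6 R3=0x6b R4=0x84 R5=0x59  N=1 Z=0
after  3: R0=0xb5 R1=0xee R2=0xb6 R3=0x6b R4=0x84 R5=0x59  N=1 Z=0
after  4: R0=0xb5 R1=0xee R2=0xb6 R3=0xb4 R4=0x84 R5=0x59  N=1 Z=0
after  5: R0=0xb5 R1=0xee R2=0xb6 R3=0x3a R4=0x84 R5=0x59  N=0 Z=0
after  6: R0=0xb5 R1=0xee R2=0xb6 R3=0xb6 R4=0x84 R5=0x59  N=1 Z=0
after  7: R0=0xb5 R1=0xee R2=0xb6 R3=0xb6 R4=0x84 R5=0xb7  N=1 Z=0
-- IRQ taken; context saved, return-PC = 8 --
mismatch: R5: reported 0x37 vs actual 0xb7

BAD = R5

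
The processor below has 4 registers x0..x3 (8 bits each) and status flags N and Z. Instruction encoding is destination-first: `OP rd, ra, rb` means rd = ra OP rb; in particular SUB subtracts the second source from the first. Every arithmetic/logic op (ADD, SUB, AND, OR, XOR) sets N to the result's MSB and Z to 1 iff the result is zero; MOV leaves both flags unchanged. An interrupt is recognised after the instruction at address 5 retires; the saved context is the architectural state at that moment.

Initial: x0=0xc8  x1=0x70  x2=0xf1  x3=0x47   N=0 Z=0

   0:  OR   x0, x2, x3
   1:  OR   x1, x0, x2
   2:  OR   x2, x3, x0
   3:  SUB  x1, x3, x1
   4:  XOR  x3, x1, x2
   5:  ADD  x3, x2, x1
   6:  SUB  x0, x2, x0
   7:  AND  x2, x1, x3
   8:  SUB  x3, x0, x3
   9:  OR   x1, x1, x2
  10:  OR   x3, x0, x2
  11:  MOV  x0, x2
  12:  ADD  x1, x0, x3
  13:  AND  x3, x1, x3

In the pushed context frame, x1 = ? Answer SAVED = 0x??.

SAVED = 0x50

after  0: x0=0xf7 x1=0x70 x2=0xf1 x3=0x47  N=1 Z=0
after  1: x0=0xf7 x1=0xf7 x2=0xf1 x3=0x47  N=1 Z=0
after  2: x0=0xf7 x1=0xf7 x2=0xf7 x3=0x47  N=1 Z=0
after  3: x0=0xf7 x1=0x50 x2=0xf7 x3=0x47  N=0 Z=0
after  4: x0=0xf7 x1=0x50 x2=0xf7 x3=0xa7  N=1 Z=0
after  5: x0=0xf7 x1=0x50 x2=0xf7 x3=0x47  N=0 Z=0
-- IRQ taken; context saved, return-PC = 6 --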